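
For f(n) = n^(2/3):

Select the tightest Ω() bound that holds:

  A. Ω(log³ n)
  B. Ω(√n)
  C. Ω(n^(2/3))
C

f(n) = n^(2/3) is Ω(n^(2/3)).
All listed options are valid Big-Ω bounds (lower bounds),
but Ω(n^(2/3)) is the tightest (largest valid bound).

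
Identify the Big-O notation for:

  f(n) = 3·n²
O(n²)

The dominant term in 3·n² is 3·n², which is Θ(n²).
Constants are absorbed, so the tightest bound is O(n²).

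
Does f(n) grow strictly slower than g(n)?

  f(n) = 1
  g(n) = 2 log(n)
True

f(n) = 1 is O(1), and g(n) = 2 log(n) is O(log n).
Since O(1) grows strictly slower than O(log n), f(n) = o(g(n)) is true.
This means lim(n→∞) f(n)/g(n) = 0.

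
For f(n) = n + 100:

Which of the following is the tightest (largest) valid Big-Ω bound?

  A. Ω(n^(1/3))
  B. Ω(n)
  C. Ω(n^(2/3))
B

f(n) = n + 100 is Ω(n).
All listed options are valid Big-Ω bounds (lower bounds),
but Ω(n) is the tightest (largest valid bound).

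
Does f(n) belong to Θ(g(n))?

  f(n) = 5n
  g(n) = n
True

f(n) = 5n and g(n) = n are both O(n).
Since they have the same asymptotic growth rate, f(n) = Θ(g(n)) is true.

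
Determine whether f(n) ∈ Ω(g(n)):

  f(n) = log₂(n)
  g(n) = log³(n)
False

f(n) = log₂(n) is O(log n), and g(n) = log³(n) is O(log³ n).
Since O(log n) grows slower than O(log³ n), f(n) = Ω(g(n)) is false.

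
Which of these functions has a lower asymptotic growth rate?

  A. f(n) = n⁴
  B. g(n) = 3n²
B

f(n) = n⁴ is O(n⁴), while g(n) = 3n² is O(n²).
Since O(n²) grows slower than O(n⁴), g(n) is dominated.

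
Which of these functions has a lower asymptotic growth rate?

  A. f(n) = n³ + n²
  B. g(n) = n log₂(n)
B

f(n) = n³ + n² is O(n³), while g(n) = n log₂(n) is O(n log n).
Since O(n log n) grows slower than O(n³), g(n) is dominated.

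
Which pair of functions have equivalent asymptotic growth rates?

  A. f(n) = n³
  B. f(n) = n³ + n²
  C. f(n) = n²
A and B

Examining each function:
  A. n³ is O(n³)
  B. n³ + n² is O(n³)
  C. n² is O(n²)

Functions A and B both have the same complexity class.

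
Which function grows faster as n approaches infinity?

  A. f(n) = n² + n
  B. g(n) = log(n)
A

f(n) = n² + n is O(n²), while g(n) = log(n) is O(log n).
Since O(n²) grows faster than O(log n), f(n) dominates.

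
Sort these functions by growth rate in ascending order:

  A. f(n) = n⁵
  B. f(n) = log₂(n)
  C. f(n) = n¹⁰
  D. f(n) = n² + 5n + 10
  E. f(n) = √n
B < E < D < A < C

Comparing growth rates:
B = log₂(n) is O(log n)
E = √n is O(√n)
D = n² + 5n + 10 is O(n²)
A = n⁵ is O(n⁵)
C = n¹⁰ is O(n¹⁰)

Therefore, the order from slowest to fastest is: B < E < D < A < C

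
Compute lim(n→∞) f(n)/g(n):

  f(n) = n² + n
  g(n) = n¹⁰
0

Since n² + n (O(n²)) grows slower than n¹⁰ (O(n¹⁰)),
the ratio f(n)/g(n) → 0 as n → ∞.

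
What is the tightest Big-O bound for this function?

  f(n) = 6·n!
O(n!)

The dominant term in 6·n! is 6·n!, which is Θ(n!).
Constants are absorbed, so the tightest bound is O(n!).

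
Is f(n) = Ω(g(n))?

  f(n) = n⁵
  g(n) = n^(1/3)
True

f(n) = n⁵ is O(n⁵), and g(n) = n^(1/3) is O(n^(1/3)).
Since O(n⁵) grows at least as fast as O(n^(1/3)), f(n) = Ω(g(n)) is true.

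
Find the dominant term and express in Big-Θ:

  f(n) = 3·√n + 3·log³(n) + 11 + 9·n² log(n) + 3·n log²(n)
Θ(n² log n)

Order the terms by growth rate: 11 ≺ 3·log³(n) ≺ 3·√n ≺ 3·n log²(n) ≺ 9·n² log(n).
The fastest-growing term 9·n² log(n) dominates as n → ∞; dropping its constant factor gives Θ(n² log n).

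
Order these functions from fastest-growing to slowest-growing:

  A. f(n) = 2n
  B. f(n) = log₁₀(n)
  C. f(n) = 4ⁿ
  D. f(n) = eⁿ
C > D > A > B

Comparing growth rates:
C = 4ⁿ is O(4ⁿ)
D = eⁿ is O(eⁿ)
A = 2n is O(n)
B = log₁₀(n) is O(log n)

Therefore, the order from fastest to slowest is: C > D > A > B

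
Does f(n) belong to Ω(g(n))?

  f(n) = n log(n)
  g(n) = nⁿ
False

f(n) = n log(n) is O(n log n), and g(n) = nⁿ is O(nⁿ).
Since O(n log n) grows slower than O(nⁿ), f(n) = Ω(g(n)) is false.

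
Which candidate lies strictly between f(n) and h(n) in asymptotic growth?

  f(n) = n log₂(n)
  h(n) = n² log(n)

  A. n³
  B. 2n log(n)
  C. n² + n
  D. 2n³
C

We need g(n) with n log₂(n) = o(g(n)) and g(n) = o(n² log(n)), i.e. O(n log n) ≺ g ≺ O(n² log n).
Check each option:
  A. n³ — O(n³) does not grow strictly slower than h(n)
  B. 2n log(n) — O(n log n) does not grow strictly faster than f(n)
  C. n² + n — O(n²) is strictly between O(n log n) and O(n² log n) ✓
  D. 2n³ — O(n³) does not grow strictly slower than h(n)

Only option C (n² + n) lies strictly between.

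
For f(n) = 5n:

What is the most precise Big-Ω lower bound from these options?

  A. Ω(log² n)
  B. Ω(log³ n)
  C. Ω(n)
C

f(n) = 5n is Ω(n).
All listed options are valid Big-Ω bounds (lower bounds),
but Ω(n) is the tightest (largest valid bound).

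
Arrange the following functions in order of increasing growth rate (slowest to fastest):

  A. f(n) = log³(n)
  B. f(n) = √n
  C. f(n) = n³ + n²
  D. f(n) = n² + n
A < B < D < C

Comparing growth rates:
A = log³(n) is O(log³ n)
B = √n is O(√n)
D = n² + n is O(n²)
C = n³ + n² is O(n³)

Therefore, the order from slowest to fastest is: A < B < D < C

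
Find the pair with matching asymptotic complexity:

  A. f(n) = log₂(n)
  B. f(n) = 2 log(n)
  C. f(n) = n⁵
A and B

Examining each function:
  A. log₂(n) is O(log n)
  B. 2 log(n) is O(log n)
  C. n⁵ is O(n⁵)

Functions A and B both have the same complexity class.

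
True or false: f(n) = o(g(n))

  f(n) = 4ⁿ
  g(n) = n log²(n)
False

f(n) = 4ⁿ is O(4ⁿ), and g(n) = n log²(n) is O(n log² n).
Since O(4ⁿ) grows faster than or equal to O(n log² n), f(n) = o(g(n)) is false.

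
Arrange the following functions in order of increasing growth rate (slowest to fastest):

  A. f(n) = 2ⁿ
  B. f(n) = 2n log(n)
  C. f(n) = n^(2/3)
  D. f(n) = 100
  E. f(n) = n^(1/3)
D < E < C < B < A

Comparing growth rates:
D = 100 is O(1)
E = n^(1/3) is O(n^(1/3))
C = n^(2/3) is O(n^(2/3))
B = 2n log(n) is O(n log n)
A = 2ⁿ is O(2ⁿ)

Therefore, the order from slowest to fastest is: D < E < C < B < A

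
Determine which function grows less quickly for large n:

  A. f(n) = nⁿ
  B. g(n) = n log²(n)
B

f(n) = nⁿ is O(nⁿ), while g(n) = n log²(n) is O(n log² n).
Since O(n log² n) grows slower than O(nⁿ), g(n) is dominated.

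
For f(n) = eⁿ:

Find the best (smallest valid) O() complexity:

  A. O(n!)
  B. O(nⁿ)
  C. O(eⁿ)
C

f(n) = eⁿ is O(eⁿ).
All listed options are valid Big-O bounds (upper bounds),
but O(eⁿ) is the tightest (smallest valid bound).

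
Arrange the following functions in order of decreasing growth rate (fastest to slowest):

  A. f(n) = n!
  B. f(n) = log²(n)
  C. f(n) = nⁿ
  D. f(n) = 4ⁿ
C > A > D > B

Comparing growth rates:
C = nⁿ is O(nⁿ)
A = n! is O(n!)
D = 4ⁿ is O(4ⁿ)
B = log²(n) is O(log² n)

Therefore, the order from fastest to slowest is: C > A > D > B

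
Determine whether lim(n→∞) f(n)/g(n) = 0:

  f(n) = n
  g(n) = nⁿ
True

f(n) = n is O(n), and g(n) = nⁿ is O(nⁿ).
Since O(n) grows strictly slower than O(nⁿ), f(n) = o(g(n)) is true.
This means lim(n→∞) f(n)/g(n) = 0.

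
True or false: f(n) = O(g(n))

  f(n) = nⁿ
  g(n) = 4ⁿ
False

f(n) = nⁿ is O(nⁿ), and g(n) = 4ⁿ is O(4ⁿ).
Since O(nⁿ) grows faster than O(4ⁿ), f(n) = O(g(n)) is false.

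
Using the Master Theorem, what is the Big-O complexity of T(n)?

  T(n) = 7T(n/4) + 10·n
Θ(n^log₄(7))

Master Theorem: a = 7, b = 4, f(n) = 10·n.
Compute the critical exponent d = log₄(7) = 1.404.
Compare f(n) = Θ(n) against n^d:
  k = 1 < d = 1.404, so f(n) = O(n^(d-ε)) — Case 1.
  The recursion cost dominates: T(n) = Θ(n^d) = Θ(n^log₄(7)).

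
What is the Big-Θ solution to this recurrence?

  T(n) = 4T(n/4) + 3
Θ(n)

Master Theorem: a = 4, b = 4, f(n) = 3.
Compute the critical exponent d = log₄(4) = 1.
Compare f(n) = Θ(1) against n^d:
  k = 0 < d = 1, so f(n) = O(n^(d-ε)) — Case 1.
  The recursion cost dominates: T(n) = Θ(n^d) = Θ(n).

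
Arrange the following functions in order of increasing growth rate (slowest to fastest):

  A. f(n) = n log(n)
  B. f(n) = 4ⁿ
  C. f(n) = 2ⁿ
A < C < B

Comparing growth rates:
A = n log(n) is O(n log n)
C = 2ⁿ is O(2ⁿ)
B = 4ⁿ is O(4ⁿ)

Therefore, the order from slowest to fastest is: A < C < B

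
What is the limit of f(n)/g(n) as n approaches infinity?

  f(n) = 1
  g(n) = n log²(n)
0

Since 1 (O(1)) grows slower than n log²(n) (O(n log² n)),
the ratio f(n)/g(n) → 0 as n → ∞.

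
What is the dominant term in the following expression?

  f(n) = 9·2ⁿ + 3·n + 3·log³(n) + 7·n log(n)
9·2ⁿ

Looking at each term:
  - 9·2ⁿ is O(2ⁿ)
  - 3·n is O(n)
  - 3·log³(n) is O(log³ n)
  - 7·n log(n) is O(n log n)

The term 9·2ⁿ (O(2ⁿ)) grows fastest and dominates all others.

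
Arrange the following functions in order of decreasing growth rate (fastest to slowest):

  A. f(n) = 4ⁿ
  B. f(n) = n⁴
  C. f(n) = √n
A > B > C

Comparing growth rates:
A = 4ⁿ is O(4ⁿ)
B = n⁴ is O(n⁴)
C = √n is O(√n)

Therefore, the order from fastest to slowest is: A > B > C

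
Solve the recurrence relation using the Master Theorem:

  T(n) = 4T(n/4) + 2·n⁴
Θ(n⁴)

Master Theorem: a = 4, b = 4, f(n) = 2·n⁴.
Compute the critical exponent d = log₄(4) = 1.
Compare f(n) = Θ(n⁴) against n^d:
  k = 4 > d = 1, so f(n) = Ω(n^(d+ε)) — Case 3.
  Regularity: a·(n/b)^4/n^4 = a/b^4 = 4/256 < 1 ✓.
  The top-level work dominates: T(n) = Θ(f(n)) = Θ(n⁴).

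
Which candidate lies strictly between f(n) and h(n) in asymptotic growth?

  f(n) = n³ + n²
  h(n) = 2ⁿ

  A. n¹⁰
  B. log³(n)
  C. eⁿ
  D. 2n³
A

We need g(n) with n³ + n² = o(g(n)) and g(n) = o(2ⁿ), i.e. O(n³) ≺ g ≺ O(2ⁿ).
Check each option:
  A. n¹⁰ — O(n¹⁰) is strictly between O(n³) and O(2ⁿ) ✓
  B. log³(n) — O(log³ n) does not grow strictly faster than f(n)
  C. eⁿ — O(eⁿ) does not grow strictly slower than h(n)
  D. 2n³ — O(n³) does not grow strictly faster than f(n)

Only option A (n¹⁰) lies strictly between.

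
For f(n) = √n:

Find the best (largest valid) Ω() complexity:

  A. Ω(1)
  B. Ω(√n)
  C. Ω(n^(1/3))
B

f(n) = √n is Ω(√n).
All listed options are valid Big-Ω bounds (lower bounds),
but Ω(√n) is the tightest (largest valid bound).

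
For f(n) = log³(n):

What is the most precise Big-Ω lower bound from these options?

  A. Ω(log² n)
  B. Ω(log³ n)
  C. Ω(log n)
B

f(n) = log³(n) is Ω(log³ n).
All listed options are valid Big-Ω bounds (lower bounds),
but Ω(log³ n) is the tightest (largest valid bound).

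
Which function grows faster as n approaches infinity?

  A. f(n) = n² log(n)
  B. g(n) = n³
B

f(n) = n² log(n) is O(n² log n), while g(n) = n³ is O(n³).
Since O(n³) grows faster than O(n² log n), g(n) dominates.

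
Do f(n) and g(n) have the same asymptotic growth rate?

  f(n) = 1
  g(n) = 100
True

f(n) = 1 and g(n) = 100 are both O(1).
Since they have the same asymptotic growth rate, f(n) = Θ(g(n)) is true.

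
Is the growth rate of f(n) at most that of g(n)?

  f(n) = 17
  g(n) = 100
True

f(n) = 17 and g(n) = 100 are both O(1).
Big-O permits equal growth rates (f ≤ c·g for some c), so f(n) = O(g(n)) is true.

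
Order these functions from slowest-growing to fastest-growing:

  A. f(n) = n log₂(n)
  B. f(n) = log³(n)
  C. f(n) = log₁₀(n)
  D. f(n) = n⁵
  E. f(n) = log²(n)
C < E < B < A < D

Comparing growth rates:
C = log₁₀(n) is O(log n)
E = log²(n) is O(log² n)
B = log³(n) is O(log³ n)
A = n log₂(n) is O(n log n)
D = n⁵ is O(n⁵)

Therefore, the order from slowest to fastest is: C < E < B < A < D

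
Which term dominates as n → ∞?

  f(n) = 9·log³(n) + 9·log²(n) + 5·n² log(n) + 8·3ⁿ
8·3ⁿ

Looking at each term:
  - 9·log³(n) is O(log³ n)
  - 9·log²(n) is O(log² n)
  - 5·n² log(n) is O(n² log n)
  - 8·3ⁿ is O(3ⁿ)

The term 8·3ⁿ (O(3ⁿ)) grows fastest and dominates all others.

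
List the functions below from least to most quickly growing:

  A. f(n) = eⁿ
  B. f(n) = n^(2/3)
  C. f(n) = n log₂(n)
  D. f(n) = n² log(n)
B < C < D < A

Comparing growth rates:
B = n^(2/3) is O(n^(2/3))
C = n log₂(n) is O(n log n)
D = n² log(n) is O(n² log n)
A = eⁿ is O(eⁿ)

Therefore, the order from slowest to fastest is: B < C < D < A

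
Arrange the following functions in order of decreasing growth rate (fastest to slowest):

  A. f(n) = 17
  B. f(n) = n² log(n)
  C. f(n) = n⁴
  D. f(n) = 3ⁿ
D > C > B > A

Comparing growth rates:
D = 3ⁿ is O(3ⁿ)
C = n⁴ is O(n⁴)
B = n² log(n) is O(n² log n)
A = 17 is O(1)

Therefore, the order from fastest to slowest is: D > C > B > A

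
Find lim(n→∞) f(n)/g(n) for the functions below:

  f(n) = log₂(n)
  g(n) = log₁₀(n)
1 + log(5)/log(2)

Since log₂(n) and log₁₀(n) have the same growth rate (O(log n)),
the ratio converges to a constant: 1 + log(5)/log(2).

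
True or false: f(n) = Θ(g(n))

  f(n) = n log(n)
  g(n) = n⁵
False

f(n) = n log(n) is O(n log n), and g(n) = n⁵ is O(n⁵).
Since they have different growth rates, f(n) = Θ(g(n)) is false.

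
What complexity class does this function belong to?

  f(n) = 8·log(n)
O(log n)

The dominant term in 8·log(n) is 8·log(n), which is Θ(log n).
Constants are absorbed, so the tightest bound is O(log n).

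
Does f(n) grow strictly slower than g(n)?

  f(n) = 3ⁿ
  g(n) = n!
True

f(n) = 3ⁿ is O(3ⁿ), and g(n) = n! is O(n!).
Since O(3ⁿ) grows strictly slower than O(n!), f(n) = o(g(n)) is true.
This means lim(n→∞) f(n)/g(n) = 0.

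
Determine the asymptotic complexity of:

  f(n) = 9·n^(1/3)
O(n^(1/3))

The dominant term in 9·n^(1/3) is 9·n^(1/3), which is Θ(n^(1/3)).
Constants are absorbed, so the tightest bound is O(n^(1/3)).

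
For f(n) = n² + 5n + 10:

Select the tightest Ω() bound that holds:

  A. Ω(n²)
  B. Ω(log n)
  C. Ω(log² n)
A

f(n) = n² + 5n + 10 is Ω(n²).
All listed options are valid Big-Ω bounds (lower bounds),
but Ω(n²) is the tightest (largest valid bound).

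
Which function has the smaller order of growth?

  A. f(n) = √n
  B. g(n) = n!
A

f(n) = √n is O(√n), while g(n) = n! is O(n!).
Since O(√n) grows slower than O(n!), f(n) is dominated.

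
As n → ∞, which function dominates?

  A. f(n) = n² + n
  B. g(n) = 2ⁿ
B

f(n) = n² + n is O(n²), while g(n) = 2ⁿ is O(2ⁿ).
Since O(2ⁿ) grows faster than O(n²), g(n) dominates.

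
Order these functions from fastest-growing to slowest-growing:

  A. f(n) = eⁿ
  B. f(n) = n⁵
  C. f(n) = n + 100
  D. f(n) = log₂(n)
A > B > C > D

Comparing growth rates:
A = eⁿ is O(eⁿ)
B = n⁵ is O(n⁵)
C = n + 100 is O(n)
D = log₂(n) is O(log n)

Therefore, the order from fastest to slowest is: A > B > C > D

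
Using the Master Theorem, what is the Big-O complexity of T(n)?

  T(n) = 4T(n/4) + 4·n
Θ(n log n)

Master Theorem: a = 4, b = 4, f(n) = 4·n.
Compute the critical exponent d = log₄(4) = 1.
Compare f(n) = Θ(n) against n^d:
  k = 1 = d, so f(n) = Θ(n^d) — Case 2.
  Work is balanced across levels: T(n) = Θ(n^d log n) = Θ(n log n).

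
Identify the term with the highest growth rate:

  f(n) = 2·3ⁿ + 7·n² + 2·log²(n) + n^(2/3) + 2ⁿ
2·3ⁿ

Looking at each term:
  - 2·3ⁿ is O(3ⁿ)
  - 7·n² is O(n²)
  - 2·log²(n) is O(log² n)
  - n^(2/3) is O(n^(2/3))
  - 2ⁿ is O(2ⁿ)

The term 2·3ⁿ (O(3ⁿ)) grows fastest and dominates all others.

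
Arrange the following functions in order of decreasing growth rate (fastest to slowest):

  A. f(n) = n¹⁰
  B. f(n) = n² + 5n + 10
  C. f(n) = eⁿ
C > A > B

Comparing growth rates:
C = eⁿ is O(eⁿ)
A = n¹⁰ is O(n¹⁰)
B = n² + 5n + 10 is O(n²)

Therefore, the order from fastest to slowest is: C > A > B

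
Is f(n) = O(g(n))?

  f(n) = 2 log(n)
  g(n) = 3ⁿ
True

f(n) = 2 log(n) is O(log n), and g(n) = 3ⁿ is O(3ⁿ).
Since O(log n) ⊆ O(3ⁿ) (f grows no faster than g), f(n) = O(g(n)) is true.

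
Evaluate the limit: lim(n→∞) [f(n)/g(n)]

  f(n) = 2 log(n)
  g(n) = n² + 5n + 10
0

Since 2 log(n) (O(log n)) grows slower than n² + 5n + 10 (O(n²)),
the ratio f(n)/g(n) → 0 as n → ∞.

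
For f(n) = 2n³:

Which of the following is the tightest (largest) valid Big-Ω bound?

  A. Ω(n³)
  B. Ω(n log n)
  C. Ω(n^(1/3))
A

f(n) = 2n³ is Ω(n³).
All listed options are valid Big-Ω bounds (lower bounds),
but Ω(n³) is the tightest (largest valid bound).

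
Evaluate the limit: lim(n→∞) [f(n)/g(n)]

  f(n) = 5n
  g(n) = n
5

Since 5n and n have the same growth rate (O(n)),
the ratio converges to a constant: 5.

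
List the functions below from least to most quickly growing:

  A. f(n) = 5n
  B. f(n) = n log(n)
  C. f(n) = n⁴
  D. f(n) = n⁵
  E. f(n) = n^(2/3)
E < A < B < C < D

Comparing growth rates:
E = n^(2/3) is O(n^(2/3))
A = 5n is O(n)
B = n log(n) is O(n log n)
C = n⁴ is O(n⁴)
D = n⁵ is O(n⁵)

Therefore, the order from slowest to fastest is: E < A < B < C < D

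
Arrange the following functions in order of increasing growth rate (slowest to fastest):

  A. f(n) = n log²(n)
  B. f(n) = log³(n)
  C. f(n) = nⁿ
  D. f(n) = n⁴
B < A < D < C

Comparing growth rates:
B = log³(n) is O(log³ n)
A = n log²(n) is O(n log² n)
D = n⁴ is O(n⁴)
C = nⁿ is O(nⁿ)

Therefore, the order from slowest to fastest is: B < A < D < C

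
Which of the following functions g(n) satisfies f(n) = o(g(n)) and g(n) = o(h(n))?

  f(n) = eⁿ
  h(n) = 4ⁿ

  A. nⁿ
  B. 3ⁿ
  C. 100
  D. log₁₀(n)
B

We need g(n) with eⁿ = o(g(n)) and g(n) = o(4ⁿ), i.e. O(eⁿ) ≺ g ≺ O(4ⁿ).
Check each option:
  A. nⁿ — O(nⁿ) does not grow strictly slower than h(n)
  B. 3ⁿ — O(3ⁿ) is strictly between O(eⁿ) and O(4ⁿ) ✓
  C. 100 — O(1) does not grow strictly faster than f(n)
  D. log₁₀(n) — O(log n) does not grow strictly faster than f(n)

Only option B (3ⁿ) lies strictly between.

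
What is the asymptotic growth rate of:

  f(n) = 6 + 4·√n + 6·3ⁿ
Θ(3ⁿ)

Order the terms by growth rate: 6 ≺ 4·√n ≺ 6·3ⁿ.
The fastest-growing term 6·3ⁿ dominates as n → ∞; dropping its constant factor gives Θ(3ⁿ).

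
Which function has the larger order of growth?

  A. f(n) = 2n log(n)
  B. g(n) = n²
B

f(n) = 2n log(n) is O(n log n), while g(n) = n² is O(n²).
Since O(n²) grows faster than O(n log n), g(n) dominates.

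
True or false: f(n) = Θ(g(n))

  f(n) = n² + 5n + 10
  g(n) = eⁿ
False

f(n) = n² + 5n + 10 is O(n²), and g(n) = eⁿ is O(eⁿ).
Since they have different growth rates, f(n) = Θ(g(n)) is false.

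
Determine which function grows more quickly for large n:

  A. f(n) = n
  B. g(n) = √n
A

f(n) = n is O(n), while g(n) = √n is O(√n).
Since O(n) grows faster than O(√n), f(n) dominates.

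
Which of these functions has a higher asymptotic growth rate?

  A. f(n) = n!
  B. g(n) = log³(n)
A

f(n) = n! is O(n!), while g(n) = log³(n) is O(log³ n).
Since O(n!) grows faster than O(log³ n), f(n) dominates.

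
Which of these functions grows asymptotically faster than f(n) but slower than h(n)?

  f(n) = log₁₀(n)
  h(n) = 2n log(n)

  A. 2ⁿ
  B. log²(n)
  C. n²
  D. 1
B

We need g(n) with log₁₀(n) = o(g(n)) and g(n) = o(2n log(n)), i.e. O(log n) ≺ g ≺ O(n log n).
Check each option:
  A. 2ⁿ — O(2ⁿ) does not grow strictly slower than h(n)
  B. log²(n) — O(log² n) is strictly between O(log n) and O(n log n) ✓
  C. n² — O(n²) does not grow strictly slower than h(n)
  D. 1 — O(1) does not grow strictly faster than f(n)

Only option B (log²(n)) lies strictly between.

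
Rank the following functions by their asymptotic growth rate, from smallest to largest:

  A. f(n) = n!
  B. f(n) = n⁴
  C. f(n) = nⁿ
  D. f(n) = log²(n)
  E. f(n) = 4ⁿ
D < B < E < A < C

Comparing growth rates:
D = log²(n) is O(log² n)
B = n⁴ is O(n⁴)
E = 4ⁿ is O(4ⁿ)
A = n! is O(n!)
C = nⁿ is O(nⁿ)

Therefore, the order from slowest to fastest is: D < B < E < A < C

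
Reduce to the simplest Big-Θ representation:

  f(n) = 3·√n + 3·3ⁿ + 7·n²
Θ(3ⁿ)

Order the terms by growth rate: 3·√n ≺ 7·n² ≺ 3·3ⁿ.
The fastest-growing term 3·3ⁿ dominates as n → ∞; dropping its constant factor gives Θ(3ⁿ).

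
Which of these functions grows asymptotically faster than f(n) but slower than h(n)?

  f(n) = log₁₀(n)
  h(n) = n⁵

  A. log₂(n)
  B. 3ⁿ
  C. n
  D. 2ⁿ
C

We need g(n) with log₁₀(n) = o(g(n)) and g(n) = o(n⁵), i.e. O(log n) ≺ g ≺ O(n⁵).
Check each option:
  A. log₂(n) — O(log n) does not grow strictly faster than f(n)
  B. 3ⁿ — O(3ⁿ) does not grow strictly slower than h(n)
  C. n — O(n) is strictly between O(log n) and O(n⁵) ✓
  D. 2ⁿ — O(2ⁿ) does not grow strictly slower than h(n)

Only option C (n) lies strictly between.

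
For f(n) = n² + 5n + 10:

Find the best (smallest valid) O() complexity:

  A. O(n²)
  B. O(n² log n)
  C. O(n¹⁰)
A

f(n) = n² + 5n + 10 is O(n²).
All listed options are valid Big-O bounds (upper bounds),
but O(n²) is the tightest (smallest valid bound).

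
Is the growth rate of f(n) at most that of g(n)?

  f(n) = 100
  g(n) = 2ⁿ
True

f(n) = 100 is O(1), and g(n) = 2ⁿ is O(2ⁿ).
Since O(1) ⊆ O(2ⁿ) (f grows no faster than g), f(n) = O(g(n)) is true.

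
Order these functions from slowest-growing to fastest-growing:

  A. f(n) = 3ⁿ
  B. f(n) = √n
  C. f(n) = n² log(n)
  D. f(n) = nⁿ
B < C < A < D

Comparing growth rates:
B = √n is O(√n)
C = n² log(n) is O(n² log n)
A = 3ⁿ is O(3ⁿ)
D = nⁿ is O(nⁿ)

Therefore, the order from slowest to fastest is: B < C < A < D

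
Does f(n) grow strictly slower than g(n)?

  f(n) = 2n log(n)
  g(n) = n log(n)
False

f(n) = 2n log(n) is O(n log n), and g(n) = n log(n) is O(n log n).
Since they have the same growth rate, f(n) = o(g(n)) is false.
(f = o(g) requires f to grow strictly slower, not equal.)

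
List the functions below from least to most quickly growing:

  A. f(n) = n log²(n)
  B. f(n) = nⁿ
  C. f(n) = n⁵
A < C < B

Comparing growth rates:
A = n log²(n) is O(n log² n)
C = n⁵ is O(n⁵)
B = nⁿ is O(nⁿ)

Therefore, the order from slowest to fastest is: A < C < B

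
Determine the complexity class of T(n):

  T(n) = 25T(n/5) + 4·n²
Θ(n² log n)

Master Theorem: a = 25, b = 5, f(n) = 4·n².
Compute the critical exponent d = log₅(25) = 2.
Compare f(n) = Θ(n²) against n^d:
  k = 2 = d, so f(n) = Θ(n^d) — Case 2.
  Work is balanced across levels: T(n) = Θ(n^d log n) = Θ(n² log n).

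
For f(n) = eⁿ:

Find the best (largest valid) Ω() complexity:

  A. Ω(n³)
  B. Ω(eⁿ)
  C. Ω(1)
B

f(n) = eⁿ is Ω(eⁿ).
All listed options are valid Big-Ω bounds (lower bounds),
but Ω(eⁿ) is the tightest (largest valid bound).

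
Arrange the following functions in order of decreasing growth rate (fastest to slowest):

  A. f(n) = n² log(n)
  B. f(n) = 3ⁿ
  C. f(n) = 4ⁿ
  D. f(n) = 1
C > B > A > D

Comparing growth rates:
C = 4ⁿ is O(4ⁿ)
B = 3ⁿ is O(3ⁿ)
A = n² log(n) is O(n² log n)
D = 1 is O(1)

Therefore, the order from fastest to slowest is: C > B > A > D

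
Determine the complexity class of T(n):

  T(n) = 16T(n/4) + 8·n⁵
Θ(n⁵)

Master Theorem: a = 16, b = 4, f(n) = 8·n⁵.
Compute the critical exponent d = log₄(16) = 2.
Compare f(n) = Θ(n⁵) against n^d:
  k = 5 > d = 2, so f(n) = Ω(n^(d+ε)) — Case 3.
  Regularity: a·(n/b)^5/n^5 = a/b^5 = 16/1024 < 1 ✓.
  The top-level work dominates: T(n) = Θ(f(n)) = Θ(n⁵).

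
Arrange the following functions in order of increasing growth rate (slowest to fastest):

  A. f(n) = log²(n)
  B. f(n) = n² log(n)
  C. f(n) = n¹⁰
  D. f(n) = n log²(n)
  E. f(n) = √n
A < E < D < B < C

Comparing growth rates:
A = log²(n) is O(log² n)
E = √n is O(√n)
D = n log²(n) is O(n log² n)
B = n² log(n) is O(n² log n)
C = n¹⁰ is O(n¹⁰)

Therefore, the order from slowest to fastest is: A < E < D < B < C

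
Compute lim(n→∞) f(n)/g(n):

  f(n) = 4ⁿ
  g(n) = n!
0

Since 4ⁿ (O(4ⁿ)) grows slower than n! (O(n!)),
the ratio f(n)/g(n) → 0 as n → ∞.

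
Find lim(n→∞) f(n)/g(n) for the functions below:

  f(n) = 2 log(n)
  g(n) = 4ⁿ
0

Since 2 log(n) (O(log n)) grows slower than 4ⁿ (O(4ⁿ)),
the ratio f(n)/g(n) → 0 as n → ∞.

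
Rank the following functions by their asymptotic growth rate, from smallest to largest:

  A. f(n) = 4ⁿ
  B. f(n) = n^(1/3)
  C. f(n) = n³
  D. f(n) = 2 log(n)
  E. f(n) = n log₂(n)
D < B < E < C < A

Comparing growth rates:
D = 2 log(n) is O(log n)
B = n^(1/3) is O(n^(1/3))
E = n log₂(n) is O(n log n)
C = n³ is O(n³)
A = 4ⁿ is O(4ⁿ)

Therefore, the order from slowest to fastest is: D < B < E < C < A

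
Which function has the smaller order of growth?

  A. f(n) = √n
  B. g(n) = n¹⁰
A

f(n) = √n is O(√n), while g(n) = n¹⁰ is O(n¹⁰).
Since O(√n) grows slower than O(n¹⁰), f(n) is dominated.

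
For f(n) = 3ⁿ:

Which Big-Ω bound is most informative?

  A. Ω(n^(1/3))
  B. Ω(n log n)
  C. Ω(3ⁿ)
C

f(n) = 3ⁿ is Ω(3ⁿ).
All listed options are valid Big-Ω bounds (lower bounds),
but Ω(3ⁿ) is the tightest (largest valid bound).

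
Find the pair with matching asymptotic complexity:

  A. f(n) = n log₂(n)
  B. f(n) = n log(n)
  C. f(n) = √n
A and B

Examining each function:
  A. n log₂(n) is O(n log n)
  B. n log(n) is O(n log n)
  C. √n is O(√n)

Functions A and B both have the same complexity class.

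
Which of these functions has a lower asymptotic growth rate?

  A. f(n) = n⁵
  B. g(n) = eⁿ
A

f(n) = n⁵ is O(n⁵), while g(n) = eⁿ is O(eⁿ).
Since O(n⁵) grows slower than O(eⁿ), f(n) is dominated.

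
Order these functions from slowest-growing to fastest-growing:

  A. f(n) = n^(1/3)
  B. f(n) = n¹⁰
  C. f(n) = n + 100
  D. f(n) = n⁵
A < C < D < B

Comparing growth rates:
A = n^(1/3) is O(n^(1/3))
C = n + 100 is O(n)
D = n⁵ is O(n⁵)
B = n¹⁰ is O(n¹⁰)

Therefore, the order from slowest to fastest is: A < C < D < B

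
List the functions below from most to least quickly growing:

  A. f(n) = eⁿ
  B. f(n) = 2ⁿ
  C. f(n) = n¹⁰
A > B > C

Comparing growth rates:
A = eⁿ is O(eⁿ)
B = 2ⁿ is O(2ⁿ)
C = n¹⁰ is O(n¹⁰)

Therefore, the order from fastest to slowest is: A > B > C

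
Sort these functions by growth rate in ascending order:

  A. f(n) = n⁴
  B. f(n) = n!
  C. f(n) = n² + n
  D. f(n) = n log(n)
D < C < A < B

Comparing growth rates:
D = n log(n) is O(n log n)
C = n² + n is O(n²)
A = n⁴ is O(n⁴)
B = n! is O(n!)

Therefore, the order from slowest to fastest is: D < C < A < B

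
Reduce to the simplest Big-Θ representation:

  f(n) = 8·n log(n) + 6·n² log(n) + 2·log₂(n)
Θ(n² log n)

Order the terms by growth rate: 2·log₂(n) ≺ 8·n log(n) ≺ 6·n² log(n).
The fastest-growing term 6·n² log(n) dominates as n → ∞; dropping its constant factor gives Θ(n² log n).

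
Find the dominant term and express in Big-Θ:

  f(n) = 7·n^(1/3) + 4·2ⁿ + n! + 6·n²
Θ(n!)

Order the terms by growth rate: 7·n^(1/3) ≺ 6·n² ≺ 4·2ⁿ ≺ n!.
The fastest-growing term n! dominates as n → ∞; dropping its constant factor gives Θ(n!).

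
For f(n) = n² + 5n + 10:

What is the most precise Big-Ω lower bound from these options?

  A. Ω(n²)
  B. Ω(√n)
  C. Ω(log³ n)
A

f(n) = n² + 5n + 10 is Ω(n²).
All listed options are valid Big-Ω bounds (lower bounds),
but Ω(n²) is the tightest (largest valid bound).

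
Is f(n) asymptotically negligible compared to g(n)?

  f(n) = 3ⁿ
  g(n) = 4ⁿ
True

f(n) = 3ⁿ is O(3ⁿ), and g(n) = 4ⁿ is O(4ⁿ).
Since O(3ⁿ) grows strictly slower than O(4ⁿ), f(n) = o(g(n)) is true.
This means lim(n→∞) f(n)/g(n) = 0.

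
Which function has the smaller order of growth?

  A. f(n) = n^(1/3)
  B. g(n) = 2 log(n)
B

f(n) = n^(1/3) is O(n^(1/3)), while g(n) = 2 log(n) is O(log n).
Since O(log n) grows slower than O(n^(1/3)), g(n) is dominated.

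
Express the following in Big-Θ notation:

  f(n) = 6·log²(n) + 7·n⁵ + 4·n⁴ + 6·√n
Θ(n⁵)

Order the terms by growth rate: 6·log²(n) ≺ 6·√n ≺ 4·n⁴ ≺ 7·n⁵.
The fastest-growing term 7·n⁵ dominates as n → ∞; dropping its constant factor gives Θ(n⁵).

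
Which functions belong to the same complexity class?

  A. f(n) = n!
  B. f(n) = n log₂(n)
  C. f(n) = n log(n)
B and C

Examining each function:
  A. n! is O(n!)
  B. n log₂(n) is O(n log n)
  C. n log(n) is O(n log n)

Functions B and C both have the same complexity class.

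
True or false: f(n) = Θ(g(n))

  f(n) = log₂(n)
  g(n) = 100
False

f(n) = log₂(n) is O(log n), and g(n) = 100 is O(1).
Since they have different growth rates, f(n) = Θ(g(n)) is false.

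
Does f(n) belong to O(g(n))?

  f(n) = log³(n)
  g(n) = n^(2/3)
True

f(n) = log³(n) is O(log³ n), and g(n) = n^(2/3) is O(n^(2/3)).
Since O(log³ n) ⊆ O(n^(2/3)) (f grows no faster than g), f(n) = O(g(n)) is true.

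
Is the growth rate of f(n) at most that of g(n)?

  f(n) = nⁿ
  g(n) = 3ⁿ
False

f(n) = nⁿ is O(nⁿ), and g(n) = 3ⁿ is O(3ⁿ).
Since O(nⁿ) grows faster than O(3ⁿ), f(n) = O(g(n)) is false.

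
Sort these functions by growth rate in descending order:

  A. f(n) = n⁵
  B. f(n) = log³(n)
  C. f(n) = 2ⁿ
C > A > B

Comparing growth rates:
C = 2ⁿ is O(2ⁿ)
A = n⁵ is O(n⁵)
B = log³(n) is O(log³ n)

Therefore, the order from fastest to slowest is: C > A > B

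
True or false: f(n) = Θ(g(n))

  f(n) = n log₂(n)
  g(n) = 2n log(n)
True

f(n) = n log₂(n) and g(n) = 2n log(n) are both O(n log n).
Since they have the same asymptotic growth rate, f(n) = Θ(g(n)) is true.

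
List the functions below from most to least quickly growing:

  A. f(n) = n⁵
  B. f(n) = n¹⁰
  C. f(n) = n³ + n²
B > A > C

Comparing growth rates:
B = n¹⁰ is O(n¹⁰)
A = n⁵ is O(n⁵)
C = n³ + n² is O(n³)

Therefore, the order from fastest to slowest is: B > A > C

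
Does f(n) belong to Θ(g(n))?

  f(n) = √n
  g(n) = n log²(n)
False

f(n) = √n is O(√n), and g(n) = n log²(n) is O(n log² n).
Since they have different growth rates, f(n) = Θ(g(n)) is false.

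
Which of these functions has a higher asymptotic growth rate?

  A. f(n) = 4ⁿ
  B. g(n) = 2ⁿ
A

f(n) = 4ⁿ is O(4ⁿ), while g(n) = 2ⁿ is O(2ⁿ).
Since O(4ⁿ) grows faster than O(2ⁿ), f(n) dominates.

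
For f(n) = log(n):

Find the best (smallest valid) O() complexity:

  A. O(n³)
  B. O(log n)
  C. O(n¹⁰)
B

f(n) = log(n) is O(log n).
All listed options are valid Big-O bounds (upper bounds),
but O(log n) is the tightest (smallest valid bound).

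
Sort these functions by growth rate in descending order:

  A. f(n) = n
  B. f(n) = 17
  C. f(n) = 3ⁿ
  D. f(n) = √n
C > A > D > B

Comparing growth rates:
C = 3ⁿ is O(3ⁿ)
A = n is O(n)
D = √n is O(√n)
B = 17 is O(1)

Therefore, the order from fastest to slowest is: C > A > D > B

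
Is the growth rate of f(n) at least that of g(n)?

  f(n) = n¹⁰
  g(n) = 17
True

f(n) = n¹⁰ is O(n¹⁰), and g(n) = 17 is O(1).
Since O(n¹⁰) grows at least as fast as O(1), f(n) = Ω(g(n)) is true.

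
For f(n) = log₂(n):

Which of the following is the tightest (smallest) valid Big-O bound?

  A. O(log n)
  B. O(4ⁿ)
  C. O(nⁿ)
A

f(n) = log₂(n) is O(log n).
All listed options are valid Big-O bounds (upper bounds),
but O(log n) is the tightest (smallest valid bound).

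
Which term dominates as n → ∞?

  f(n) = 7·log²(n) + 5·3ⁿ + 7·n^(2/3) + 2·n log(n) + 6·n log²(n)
5·3ⁿ

Looking at each term:
  - 7·log²(n) is O(log² n)
  - 5·3ⁿ is O(3ⁿ)
  - 7·n^(2/3) is O(n^(2/3))
  - 2·n log(n) is O(n log n)
  - 6·n log²(n) is O(n log² n)

The term 5·3ⁿ (O(3ⁿ)) grows fastest and dominates all others.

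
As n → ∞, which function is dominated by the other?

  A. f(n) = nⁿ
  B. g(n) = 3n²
B

f(n) = nⁿ is O(nⁿ), while g(n) = 3n² is O(n²).
Since O(n²) grows slower than O(nⁿ), g(n) is dominated.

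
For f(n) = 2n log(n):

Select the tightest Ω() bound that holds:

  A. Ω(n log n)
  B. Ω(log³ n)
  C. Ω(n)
A

f(n) = 2n log(n) is Ω(n log n).
All listed options are valid Big-Ω bounds (lower bounds),
but Ω(n log n) is the tightest (largest valid bound).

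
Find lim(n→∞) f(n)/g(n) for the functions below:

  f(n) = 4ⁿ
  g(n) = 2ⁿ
∞

Since 4ⁿ (O(4ⁿ)) grows faster than 2ⁿ (O(2ⁿ)),
the ratio f(n)/g(n) → ∞ as n → ∞.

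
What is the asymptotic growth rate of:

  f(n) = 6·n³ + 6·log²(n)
Θ(n³)

Order the terms by growth rate: 6·log²(n) ≺ 6·n³.
The fastest-growing term 6·n³ dominates as n → ∞; dropping its constant factor gives Θ(n³).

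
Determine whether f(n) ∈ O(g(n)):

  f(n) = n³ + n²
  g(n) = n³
True

f(n) = n³ + n² and g(n) = n³ are both O(n³).
Big-O permits equal growth rates (f ≤ c·g for some c), so f(n) = O(g(n)) is true.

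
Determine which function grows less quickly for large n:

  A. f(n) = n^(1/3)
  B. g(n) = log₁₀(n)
B

f(n) = n^(1/3) is O(n^(1/3)), while g(n) = log₁₀(n) is O(log n).
Since O(log n) grows slower than O(n^(1/3)), g(n) is dominated.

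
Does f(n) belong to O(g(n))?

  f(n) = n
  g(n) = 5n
True

f(n) = n and g(n) = 5n are both O(n).
Big-O permits equal growth rates (f ≤ c·g for some c), so f(n) = O(g(n)) is true.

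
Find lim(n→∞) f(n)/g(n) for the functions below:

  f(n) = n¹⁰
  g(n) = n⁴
∞

Since n¹⁰ (O(n¹⁰)) grows faster than n⁴ (O(n⁴)),
the ratio f(n)/g(n) → ∞ as n → ∞.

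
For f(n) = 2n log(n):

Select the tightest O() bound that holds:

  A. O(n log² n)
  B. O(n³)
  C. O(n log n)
C

f(n) = 2n log(n) is O(n log n).
All listed options are valid Big-O bounds (upper bounds),
but O(n log n) is the tightest (smallest valid bound).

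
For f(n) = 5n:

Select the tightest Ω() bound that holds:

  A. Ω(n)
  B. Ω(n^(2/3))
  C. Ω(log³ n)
A

f(n) = 5n is Ω(n).
All listed options are valid Big-Ω bounds (lower bounds),
but Ω(n) is the tightest (largest valid bound).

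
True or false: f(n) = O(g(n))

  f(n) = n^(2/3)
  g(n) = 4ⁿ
True

f(n) = n^(2/3) is O(n^(2/3)), and g(n) = 4ⁿ is O(4ⁿ).
Since O(n^(2/3)) ⊆ O(4ⁿ) (f grows no faster than g), f(n) = O(g(n)) is true.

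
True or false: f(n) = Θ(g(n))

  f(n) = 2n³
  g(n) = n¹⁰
False

f(n) = 2n³ is O(n³), and g(n) = n¹⁰ is O(n¹⁰).
Since they have different growth rates, f(n) = Θ(g(n)) is false.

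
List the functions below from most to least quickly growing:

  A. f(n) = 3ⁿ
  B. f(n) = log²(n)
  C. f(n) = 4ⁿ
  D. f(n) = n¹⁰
C > A > D > B

Comparing growth rates:
C = 4ⁿ is O(4ⁿ)
A = 3ⁿ is O(3ⁿ)
D = n¹⁰ is O(n¹⁰)
B = log²(n) is O(log² n)

Therefore, the order from fastest to slowest is: C > A > D > B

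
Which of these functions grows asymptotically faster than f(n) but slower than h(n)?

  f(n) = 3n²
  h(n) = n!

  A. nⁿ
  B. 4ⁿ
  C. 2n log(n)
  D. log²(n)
B

We need g(n) with 3n² = o(g(n)) and g(n) = o(n!), i.e. O(n²) ≺ g ≺ O(n!).
Check each option:
  A. nⁿ — O(nⁿ) does not grow strictly slower than h(n)
  B. 4ⁿ — O(4ⁿ) is strictly between O(n²) and O(n!) ✓
  C. 2n log(n) — O(n log n) does not grow strictly faster than f(n)
  D. log²(n) — O(log² n) does not grow strictly faster than f(n)

Only option B (4ⁿ) lies strictly between.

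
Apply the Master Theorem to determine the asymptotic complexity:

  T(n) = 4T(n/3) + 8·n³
Θ(n³)

Master Theorem: a = 4, b = 3, f(n) = 8·n³.
Compute the critical exponent d = log₃(4) = 1.262.
Compare f(n) = Θ(n³) against n^d:
  k = 3 > d = 1.262, so f(n) = Ω(n^(d+ε)) — Case 3.
  Regularity: a·(n/b)^3/n^3 = a/b^3 = 4/27 < 1 ✓.
  The top-level work dominates: T(n) = Θ(f(n)) = Θ(n³).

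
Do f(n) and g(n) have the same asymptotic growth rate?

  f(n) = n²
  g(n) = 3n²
True

f(n) = n² and g(n) = 3n² are both O(n²).
Since they have the same asymptotic growth rate, f(n) = Θ(g(n)) is true.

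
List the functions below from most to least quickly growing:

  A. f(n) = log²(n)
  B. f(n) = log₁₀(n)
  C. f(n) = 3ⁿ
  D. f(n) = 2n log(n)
C > D > A > B

Comparing growth rates:
C = 3ⁿ is O(3ⁿ)
D = 2n log(n) is O(n log n)
A = log²(n) is O(log² n)
B = log₁₀(n) is O(log n)

Therefore, the order from fastest to slowest is: C > D > A > B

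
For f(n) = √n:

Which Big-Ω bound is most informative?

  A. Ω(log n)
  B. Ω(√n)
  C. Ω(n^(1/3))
B

f(n) = √n is Ω(√n).
All listed options are valid Big-Ω bounds (lower bounds),
but Ω(√n) is the tightest (largest valid bound).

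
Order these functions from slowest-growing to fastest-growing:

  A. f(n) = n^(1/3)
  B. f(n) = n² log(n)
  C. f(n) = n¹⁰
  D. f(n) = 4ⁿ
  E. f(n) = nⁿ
A < B < C < D < E

Comparing growth rates:
A = n^(1/3) is O(n^(1/3))
B = n² log(n) is O(n² log n)
C = n¹⁰ is O(n¹⁰)
D = 4ⁿ is O(4ⁿ)
E = nⁿ is O(nⁿ)

Therefore, the order from slowest to fastest is: A < B < C < D < E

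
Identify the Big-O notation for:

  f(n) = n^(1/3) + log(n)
O(n^(1/3))

The dominant term in n^(1/3) + log(n) is n^(1/3), which is Θ(n^(1/3)).
Lower-order terms (log(n)) are asymptotically negligible.
Constants are absorbed, so the tightest bound is O(n^(1/3)).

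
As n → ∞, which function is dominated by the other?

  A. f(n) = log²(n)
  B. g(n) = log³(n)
A

f(n) = log²(n) is O(log² n), while g(n) = log³(n) is O(log³ n).
Since O(log² n) grows slower than O(log³ n), f(n) is dominated.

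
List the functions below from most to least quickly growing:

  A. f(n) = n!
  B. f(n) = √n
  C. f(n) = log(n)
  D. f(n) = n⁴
A > D > B > C

Comparing growth rates:
A = n! is O(n!)
D = n⁴ is O(n⁴)
B = √n is O(√n)
C = log(n) is O(log n)

Therefore, the order from fastest to slowest is: A > D > B > C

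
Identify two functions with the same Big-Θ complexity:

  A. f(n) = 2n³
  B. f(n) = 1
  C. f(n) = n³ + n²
A and C

Examining each function:
  A. 2n³ is O(n³)
  B. 1 is O(1)
  C. n³ + n² is O(n³)

Functions A and C both have the same complexity class.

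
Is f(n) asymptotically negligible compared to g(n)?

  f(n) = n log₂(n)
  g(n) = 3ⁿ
True

f(n) = n log₂(n) is O(n log n), and g(n) = 3ⁿ is O(3ⁿ).
Since O(n log n) grows strictly slower than O(3ⁿ), f(n) = o(g(n)) is true.
This means lim(n→∞) f(n)/g(n) = 0.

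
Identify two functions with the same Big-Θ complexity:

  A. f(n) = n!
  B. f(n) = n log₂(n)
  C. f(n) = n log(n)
B and C

Examining each function:
  A. n! is O(n!)
  B. n log₂(n) is O(n log n)
  C. n log(n) is O(n log n)

Functions B and C both have the same complexity class.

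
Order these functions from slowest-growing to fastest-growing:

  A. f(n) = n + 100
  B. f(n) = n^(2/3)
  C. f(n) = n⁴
B < A < C

Comparing growth rates:
B = n^(2/3) is O(n^(2/3))
A = n + 100 is O(n)
C = n⁴ is O(n⁴)

Therefore, the order from slowest to fastest is: B < A < C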